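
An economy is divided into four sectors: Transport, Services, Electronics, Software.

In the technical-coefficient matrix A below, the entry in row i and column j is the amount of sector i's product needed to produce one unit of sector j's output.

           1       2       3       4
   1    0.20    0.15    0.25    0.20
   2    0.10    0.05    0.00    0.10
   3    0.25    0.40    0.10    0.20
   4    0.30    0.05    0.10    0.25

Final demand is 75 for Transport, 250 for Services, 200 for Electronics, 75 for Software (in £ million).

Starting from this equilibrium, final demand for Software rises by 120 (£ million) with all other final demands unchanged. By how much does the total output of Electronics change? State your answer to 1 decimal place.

Δx_3 = 82.4

I − A =
  [   0.80    -0.15    -0.25    -0.20]
  [  -0.10     0.95     0.00    -0.10]
  [  -0.25    -0.40     0.90    -0.20]
  [  -0.30    -0.05    -0.10     0.75]
Compute the cofactors C_ij = (−1)^(i+j)·(3×3 minor ij) of I−A; the adjugate is their transpose:
adj(I−A) = Cᵀ =
  [ 0.613750   0.192750   0.197375   0.242000]
  [ 0.095000   0.403125   0.036250   0.088750]
  [ 0.276875   0.263625   0.492250   0.240250]
  [ 0.288750   0.139125   0.147000   0.601125]
det(I−A) = Σ_j (I−A)_1j·C_1j = (0.80)(0.613750) + (-0.15)(0.095000) + (-0.25)(0.276875) + (-0.20)(0.288750) = 0.34978125
(I − A)⁻¹ = adj(I−A) / det(I−A) ≈
  [   1.7547     0.5511     0.5643     0.6919]
  [   0.2716     1.1525     0.1036     0.2537]
  [   0.7916     0.7537     1.4073     0.6869]
  [   0.8255     0.3977     0.4203     1.7186]
Δx = (I − A)⁻¹ Δd with Δd having +120 in the Software component and 0 elsewhere.
So Δx_3 = L_34 · (+120), where L_34 = adj(I−A)_34 / det(I−A) = 0.240250 / 0.34978125.
Δx_3 = 0.240250 × (+120) / 0.34978125 = 28.83 / 0.34978125 ≈ 82.4.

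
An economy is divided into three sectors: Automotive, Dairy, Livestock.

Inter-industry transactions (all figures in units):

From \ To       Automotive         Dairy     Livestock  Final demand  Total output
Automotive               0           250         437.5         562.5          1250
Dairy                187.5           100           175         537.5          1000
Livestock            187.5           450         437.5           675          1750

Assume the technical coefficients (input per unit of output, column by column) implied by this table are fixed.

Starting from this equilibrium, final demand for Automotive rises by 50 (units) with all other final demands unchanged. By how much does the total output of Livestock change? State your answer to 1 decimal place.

Technical coefficients a_ij = z_ij / X_j:
  a_11 = 0/1250 = 0.00, a_21 = 187.5/1250 = 0.15, a_31 = 187.5/1250 = 0.15
  a_12 = 250/1000 = 0.25, a_22 = 100/1000 = 0.10, a_32 = 450/1000 = 0.45
  a_13 = 437.5/1750 = 0.25, a_23 = 175/1750 = 0.10, a_33 = 437.5/1750 = 0.25
I − A =
  [   1.00    -0.25    -0.25]
  [  -0.15     0.90    -0.10]
  [  -0.15    -0.45     0.75]
Cofactors of I−A, C_ij = (−1)^(i+j)·(minor ij) (rows/columns in the sector order above):
  C_11 = (0.90)(0.75) − (-0.10)(-0.45) = 0.6300
  C_12 = −[(-0.15)(0.75) − (-0.10)(-0.15)] = 0.1275
  C_13 = (-0.15)(-0.45) − (0.90)(-0.15) = 0.2025
  C_21 = −[(-0.25)(0.75) − (-0.25)(-0.45)] = 0.3000
  C_22 = (1.00)(0.75) − (-0.25)(-0.15) = 0.7125
  C_23 = −[(1.00)(-0.45) − (-0.25)(-0.15)] = 0.4875
  C_31 = (-0.25)(-0.10) − (-0.25)(0.90) = 0.2500
  C_32 = −[(1.00)(-0.10) − (-0.25)(-0.15)] = 0.1375
  C_33 = (1.00)(0.90) − (-0.25)(-0.15) = 0.8625
det(I−A) = Σ_j (I−A)_1j·C_1j = (1.00)(0.6300) + (-0.25)(0.1275) + (-0.25)(0.2025) = 0.5475
adj(I−A) = Cᵀ =
  [ 0.6300   0.3000   0.2500]
  [ 0.1275   0.7125   0.1375]
  [ 0.2025   0.4875   0.8625]
(I − A)⁻¹ = adj(I−A) / det(I−A) ≈
  [   1.1507     0.5479     0.4566]
  [   0.2329     1.3014     0.2511]
  [   0.3699     0.8904     1.5753]
Δx = (I − A)⁻¹ Δd with Δd having +50 in the Automotive component and 0 elsewhere.
So Δx_3 = L_31 · (+50), where L_31 = adj(I−A)_31 / det(I−A) = 0.2025 / 0.5475.
Δx_3 = 0.2025 × (+50) / 0.5475 = 10.125 / 0.5475 ≈ 18.5.

Δx_3 = 18.5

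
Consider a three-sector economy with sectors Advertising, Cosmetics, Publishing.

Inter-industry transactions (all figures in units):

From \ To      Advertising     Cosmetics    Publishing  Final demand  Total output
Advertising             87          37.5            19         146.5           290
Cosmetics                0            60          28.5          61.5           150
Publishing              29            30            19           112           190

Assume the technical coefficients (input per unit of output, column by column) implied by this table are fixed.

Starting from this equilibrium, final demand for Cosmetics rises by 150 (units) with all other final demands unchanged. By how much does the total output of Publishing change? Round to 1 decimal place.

Δx_3 = 71.3

Technical coefficients a_ij = z_ij / X_j:
  a_11 = 87/290 = 0.30, a_21 = 0/290 = 0.00, a_31 = 29/290 = 0.10
  a_12 = 37.5/150 = 0.25, a_22 = 60/150 = 0.40, a_32 = 30/150 = 0.20
  a_13 = 19/190 = 0.10, a_23 = 28.5/190 = 0.15, a_33 = 19/190 = 0.10
I − A =
  [   0.70    -0.25    -0.10]
  [   0.00     0.60    -0.15]
  [  -0.10    -0.20     0.90]
Cofactors of I−A, C_ij = (−1)^(i+j)·(minor ij) (rows/columns in the sector order above):
  C_11 = (0.60)(0.90) − (-0.15)(-0.20) = 0.5100
  C_12 = −[(0.00)(0.90) − (-0.15)(-0.10)] = 0.0150
  C_13 = (0.00)(-0.20) − (0.60)(-0.10) = 0.0600
  C_21 = −[(-0.25)(0.90) − (-0.10)(-0.20)] = 0.2450
  C_22 = (0.70)(0.90) − (-0.10)(-0.10) = 0.6200
  C_23 = −[(0.70)(-0.20) − (-0.25)(-0.10)] = 0.1650
  C_31 = (-0.25)(-0.15) − (-0.10)(0.60) = 0.0975
  C_32 = −[(0.70)(-0.15) − (-0.10)(0.00)] = 0.1050
  C_33 = (0.70)(0.60) − (-0.25)(0.00) = 0.4200
det(I−A) = Σ_j (I−A)_1j·C_1j = (0.70)(0.5100) + (-0.25)(0.0150) + (-0.10)(0.0600) = 0.34725
adj(I−A) = Cᵀ =
  [ 0.5100   0.2450   0.0975]
  [ 0.0150   0.6200   0.1050]
  [ 0.0600   0.1650   0.4200]
(I − A)⁻¹ = adj(I−A) / det(I−A) ≈
  [   1.4687     0.7055     0.2808]
  [   0.0432     1.7855     0.3024]
  [   0.1728     0.4752     1.2095]
Δx = (I − A)⁻¹ Δd with Δd having +150 in the Cosmetics component and 0 elsewhere.
So Δx_3 = L_32 · (+150), where L_32 = adj(I−A)_32 / det(I−A) = 0.1650 / 0.34725.
Δx_3 = 0.1650 × (+150) / 0.34725 = 24.75 / 0.34725 ≈ 71.3.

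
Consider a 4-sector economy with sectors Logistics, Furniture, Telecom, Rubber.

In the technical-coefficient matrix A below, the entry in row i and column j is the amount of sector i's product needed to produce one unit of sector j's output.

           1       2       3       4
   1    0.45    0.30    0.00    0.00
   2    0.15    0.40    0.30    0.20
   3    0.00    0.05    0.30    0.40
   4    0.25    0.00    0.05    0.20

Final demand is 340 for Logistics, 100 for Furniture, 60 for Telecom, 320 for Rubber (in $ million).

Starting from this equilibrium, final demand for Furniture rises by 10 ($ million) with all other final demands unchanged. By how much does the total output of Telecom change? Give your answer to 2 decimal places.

Δx_3 = 4.08

I − A =
  [   0.55    -0.30     0.00     0.00]
  [  -0.15     0.60    -0.30    -0.20]
  [   0.00    -0.05     0.70    -0.40]
  [  -0.25     0.00    -0.05     0.80]
Compute the cofactors C_ij = (−1)^(i+j)·(3×3 minor ij) of I−A; the adjugate is their transpose:
adj(I−A) = Cᵀ =
  [ 0.311500   0.162000   0.075000   0.078000]
  [ 0.146000   0.297000   0.137500   0.143000]
  [ 0.068500   0.052000   0.213000   0.119500]
  [ 0.101625   0.053875   0.036750   0.191250]
det(I−A) = Σ_j (I−A)_1j·C_1j = (0.55)(0.311500) + (-0.30)(0.146000) + (0.00)(0.068500) + (0.00)(0.101625) = 0.127525
(I − A)⁻¹ = adj(I−A) / det(I−A) ≈
  [   2.4427     1.2703     0.5881     0.6116]
  [   1.1449     2.3290     1.0782     1.1213]
  [   0.5371     0.4078     1.6703     0.9371]
  [   0.7969     0.4225     0.2882     1.4997]
Δx = (I − A)⁻¹ Δd with Δd having +10 in the Furniture component and 0 elsewhere.
So Δx_3 = L_32 · (+10), where L_32 = adj(I−A)_32 / det(I−A) = 0.052000 / 0.127525.
Δx_3 = 0.052000 × (+10) / 0.127525 = 0.52 / 0.127525 ≈ 4.08.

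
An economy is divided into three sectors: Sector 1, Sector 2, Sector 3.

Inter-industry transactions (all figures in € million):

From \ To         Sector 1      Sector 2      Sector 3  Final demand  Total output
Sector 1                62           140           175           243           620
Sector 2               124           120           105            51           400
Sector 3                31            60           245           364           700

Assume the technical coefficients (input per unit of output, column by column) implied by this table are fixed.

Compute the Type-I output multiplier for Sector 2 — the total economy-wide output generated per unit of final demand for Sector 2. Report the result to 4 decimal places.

Technical coefficients a_ij = z_ij / X_j:
  a_11 = 62/620 = 0.10, a_21 = 124/620 = 0.20, a_31 = 31/620 = 0.05
  a_12 = 140/400 = 0.35, a_22 = 120/400 = 0.30, a_32 = 60/400 = 0.15
  a_13 = 175/700 = 0.25, a_23 = 105/700 = 0.15, a_33 = 245/700 = 0.35
I − A =
  [   0.90    -0.35    -0.25]
  [  -0.20     0.70    -0.15]
  [  -0.05    -0.15     0.65]
Cofactors of I−A, C_ij = (−1)^(i+j)·(minor ij) (rows/columns in the sector order above):
  C_11 = (0.70)(0.65) − (-0.15)(-0.15) = 0.4325
  C_12 = −[(-0.20)(0.65) − (-0.15)(-0.05)] = 0.1375
  C_13 = (-0.20)(-0.15) − (0.70)(-0.05) = 0.0650
  C_21 = −[(-0.35)(0.65) − (-0.25)(-0.15)] = 0.2650
  C_22 = (0.90)(0.65) − (-0.25)(-0.05) = 0.5725
  C_23 = −[(0.90)(-0.15) − (-0.35)(-0.05)] = 0.1525
  C_31 = (-0.35)(-0.15) − (-0.25)(0.70) = 0.2275
  C_32 = −[(0.90)(-0.15) − (-0.25)(-0.20)] = 0.1850
  C_33 = (0.90)(0.70) − (-0.35)(-0.20) = 0.5600
det(I−A) = Σ_j (I−A)_1j·C_1j = (0.90)(0.4325) + (-0.35)(0.1375) + (-0.25)(0.0650) = 0.324875
adj(I−A) = Cᵀ =
  [ 0.4325   0.2650   0.2275]
  [ 0.1375   0.5725   0.1850]
  [ 0.0650   0.1525   0.5600]
(I − A)⁻¹ = adj(I−A) / det(I−A) ≈
  [   1.33128     0.81570     0.70027]
  [   0.42324     1.76222     0.56945]
  [   0.20008     0.46941     1.72374]
The output multiplier for sector j is the column-j sum of the Leontief inverse (I − A)⁻¹ = adj(I−A) / det(I−A).
Column 2 of adj(I−A): (0.2650, 0.5725, 0.1525); det(I−A) = 0.324875.
m_2 = (0.2650 + 0.5725 + 0.1525) / 0.324875 = 0.99 / 0.324875 ≈ 3.0473.

m_2 = 3.0473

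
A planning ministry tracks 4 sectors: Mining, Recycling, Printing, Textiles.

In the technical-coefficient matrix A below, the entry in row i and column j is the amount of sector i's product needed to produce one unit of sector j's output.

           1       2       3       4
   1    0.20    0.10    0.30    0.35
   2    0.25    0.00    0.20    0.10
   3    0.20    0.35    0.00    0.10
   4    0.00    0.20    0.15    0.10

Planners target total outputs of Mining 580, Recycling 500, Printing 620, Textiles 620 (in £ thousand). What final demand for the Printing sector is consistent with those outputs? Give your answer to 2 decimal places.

d_3 = 267.00

I − A =
  [   0.80    -0.10    -0.30    -0.35]
  [  -0.25     1.00    -0.20    -0.10]
  [  -0.20    -0.35     1.00    -0.10]
  [   0.00    -0.20    -0.15     0.90]
d = (I − A) x:
  d_1 = (+0.80)·580 + (-0.10)·500 + (-0.30)·620 + (-0.35)·620 = 11.00
  d_2 = (-0.25)·580 + (+1.00)·500 + (-0.20)·620 + (-0.10)·620 = 169.00
  d_3 = (-0.20)·580 + (-0.35)·500 + (+1.00)·620 + (-0.10)·620 = 267.00
  d_4 = (+0.00)·580 + (-0.20)·500 + (-0.15)·620 + (+0.90)·620 = 365.00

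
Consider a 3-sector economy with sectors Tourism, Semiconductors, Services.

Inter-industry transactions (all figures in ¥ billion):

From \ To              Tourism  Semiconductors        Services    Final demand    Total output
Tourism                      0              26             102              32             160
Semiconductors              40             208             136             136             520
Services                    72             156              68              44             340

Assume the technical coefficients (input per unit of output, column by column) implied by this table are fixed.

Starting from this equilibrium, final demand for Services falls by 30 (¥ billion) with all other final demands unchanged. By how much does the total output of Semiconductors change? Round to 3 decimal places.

Δx_2 = -60.000

Technical coefficients a_ij = z_ij / X_j:
  a_11 = 0/160 = 0.00, a_21 = 40/160 = 0.25, a_31 = 72/160 = 0.45
  a_12 = 26/520 = 0.05, a_22 = 208/520 = 0.40, a_32 = 156/520 = 0.30
  a_13 = 102/340 = 0.30, a_23 = 136/340 = 0.40, a_33 = 68/340 = 0.20
I − A =
  [   1.00    -0.05    -0.30]
  [  -0.25     0.60    -0.40]
  [  -0.45    -0.30     0.80]
Cofactors of I−A, C_ij = (−1)^(i+j)·(minor ij) (rows/columns in the sector order above):
  C_11 = (0.60)(0.80) − (-0.40)(-0.30) = 0.3600
  C_12 = −[(-0.25)(0.80) − (-0.40)(-0.45)] = 0.3800
  C_13 = (-0.25)(-0.30) − (0.60)(-0.45) = 0.3450
  C_21 = −[(-0.05)(0.80) − (-0.30)(-0.30)] = 0.1300
  C_22 = (1.00)(0.80) − (-0.30)(-0.45) = 0.6650
  C_23 = −[(1.00)(-0.30) − (-0.05)(-0.45)] = 0.3225
  C_31 = (-0.05)(-0.40) − (-0.30)(0.60) = 0.2000
  C_32 = −[(1.00)(-0.40) − (-0.30)(-0.25)] = 0.4750
  C_33 = (1.00)(0.60) − (-0.05)(-0.25) = 0.5875
det(I−A) = Σ_j (I−A)_1j·C_1j = (1.00)(0.3600) + (-0.05)(0.3800) + (-0.30)(0.3450) = 0.2375
adj(I−A) = Cᵀ =
  [ 0.3600   0.1300   0.2000]
  [ 0.3800   0.6650   0.4750]
  [ 0.3450   0.3225   0.5875]
(I − A)⁻¹ = adj(I−A) / det(I−A) ≈
  [   1.5158     0.5474     0.8421]
  [   1.6000     2.8000     2.0000]
  [   1.4526     1.3579     2.4737]
Δx = (I − A)⁻¹ Δd with Δd having -30 in the Services component and 0 elsewhere.
So Δx_2 = L_23 · (-30), where L_23 = adj(I−A)_23 / det(I−A) = 0.4750 / 0.2375.
Δx_2 = 0.4750 × (-30) / 0.2375 = -14.25 / 0.2375 = -60.000.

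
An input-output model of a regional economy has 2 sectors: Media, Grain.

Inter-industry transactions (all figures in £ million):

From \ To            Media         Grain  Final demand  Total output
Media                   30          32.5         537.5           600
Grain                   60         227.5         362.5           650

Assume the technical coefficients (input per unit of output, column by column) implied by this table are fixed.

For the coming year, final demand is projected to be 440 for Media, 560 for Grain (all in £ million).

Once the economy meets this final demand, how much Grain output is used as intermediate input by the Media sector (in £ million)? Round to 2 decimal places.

z_21 = 51.27

Technical coefficients a_ij = z_ij / X_j:
  a_11 = 30/600 = 0.05, a_21 = 60/600 = 0.10
  a_12 = 32.5/650 = 0.05, a_22 = 227.5/650 = 0.35
I − A =
  [   0.95    -0.05]
  [  -0.10     0.65]
det(I−A) = (0.95)(0.65) − (-0.05)(-0.10) = 0.6125
adj(I−A) = [[0.65, 0.05], [0.10, 0.95]]
(I − A)⁻¹ = adj(I−A) / det(I−A) ≈
  [   1.0612     0.0816]
  [   0.1633     1.5510]
First solve x = (I − A)⁻¹ d = adj(I−A)·d / det(I−A); in particular x_1 = (0.65·440 + 0.05·560) / 0.6125 = 314.00 / 0.6125 ≈ 512.6531.
Intermediate flow from 2 to 1: z_21 = a_21 · x_1 = 0.10 × 314.00 / 0.6125 = 31.40 / 0.6125 ≈ 51.27.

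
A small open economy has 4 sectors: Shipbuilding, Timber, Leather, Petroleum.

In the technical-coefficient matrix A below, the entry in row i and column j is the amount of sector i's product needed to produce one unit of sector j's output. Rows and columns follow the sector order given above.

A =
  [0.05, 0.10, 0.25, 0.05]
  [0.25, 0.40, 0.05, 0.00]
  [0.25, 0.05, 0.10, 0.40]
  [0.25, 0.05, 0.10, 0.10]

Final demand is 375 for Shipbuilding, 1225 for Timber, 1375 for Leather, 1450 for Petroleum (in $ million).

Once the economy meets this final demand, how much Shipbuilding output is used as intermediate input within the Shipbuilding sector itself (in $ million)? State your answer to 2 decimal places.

z_11 = 86.77

I − A =
  [   0.95    -0.10    -0.25    -0.05]
  [  -0.25     0.60    -0.05     0.00]
  [  -0.25    -0.05     0.90    -0.40]
  [  -0.25    -0.05    -0.10     0.90]
Compute the cofactors C_ij = (−1)^(i+j)·(3×3 minor ij) of I−A; the adjugate is their transpose:
adj(I−A) = Cᵀ =
  [ 0.458750   0.095750   0.142625   0.088875]
  [ 0.208750   0.637750   0.099625   0.055875]
  [ 0.211250   0.094250   0.482375   0.226125]
  [ 0.162500   0.072500   0.098750   0.446250]
det(I−A) = Σ_j (I−A)_1j·C_1j = (0.95)(0.458750) + (-0.10)(0.208750) + (-0.25)(0.211250) + (-0.05)(0.162500) = 0.3540
(I − A)⁻¹ = adj(I−A) / det(I−A) ≈
  [   1.2959     0.2705     0.4029     0.2511]
  [   0.5897     1.8016     0.2814     0.1578]
  [   0.5968     0.2662     1.3626     0.6388]
  [   0.4590     0.2048     0.2790     1.2606]
First solve x = (I − A)⁻¹ d = adj(I−A)·d / det(I−A); in particular x_1 = (0.458750·375 + 0.095750·1225 + 0.142625·1375 + 0.088875·1450) / 0.3540 = 614.303125 / 0.3540 ≈ 1735.3196.
Intermediate flow from 1 to 1: z_11 = a_11 · x_1 = 0.05 × 614.303125 / 0.3540 = 30.71515625 / 0.3540 ≈ 86.77.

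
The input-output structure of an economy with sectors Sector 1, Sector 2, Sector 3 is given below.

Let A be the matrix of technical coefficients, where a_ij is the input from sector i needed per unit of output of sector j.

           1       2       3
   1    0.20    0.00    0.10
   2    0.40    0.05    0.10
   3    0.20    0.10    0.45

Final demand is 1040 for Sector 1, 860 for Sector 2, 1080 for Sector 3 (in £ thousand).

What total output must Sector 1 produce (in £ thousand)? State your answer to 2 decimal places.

x_1 = 1664.60

I − A =
  [   0.80     0.00    -0.10]
  [  -0.40     0.95    -0.10]
  [  -0.20    -0.10     0.55]
Cofactors of I−A, C_ij = (−1)^(i+j)·(minor ij) (rows/columns in the sector order above):
  C_11 = (0.95)(0.55) − (-0.10)(-0.10) = 0.5125
  C_12 = −[(-0.40)(0.55) − (-0.10)(-0.20)] = 0.2400
  C_13 = (-0.40)(-0.10) − (0.95)(-0.20) = 0.2300
  C_21 = −[(0.00)(0.55) − (-0.10)(-0.10)] = 0.0100
  C_22 = (0.80)(0.55) − (-0.10)(-0.20) = 0.4200
  C_23 = −[(0.80)(-0.10) − (0.00)(-0.20)] = 0.0800
  C_31 = (0.00)(-0.10) − (-0.10)(0.95) = 0.0950
  C_32 = −[(0.80)(-0.10) − (-0.10)(-0.40)] = 0.1200
  C_33 = (0.80)(0.95) − (0.00)(-0.40) = 0.7600
det(I−A) = Σ_j (I−A)_1j·C_1j = (0.80)(0.5125) + (0.00)(0.2400) + (-0.10)(0.2300) = 0.3870
adj(I−A) = Cᵀ =
  [ 0.5125   0.0100   0.0950]
  [ 0.2400   0.4200   0.1200]
  [ 0.2300   0.0800   0.7600]
(I − A)⁻¹ = adj(I−A) / det(I−A) ≈
  [   1.3243     0.0258     0.2455]
  [   0.6202     1.0853     0.3101]
  [   0.5943     0.2067     1.9638]
x = (I − A)⁻¹ d = adj(I−A)·d / det(I−A), with det(I−A) = 0.3870:
  x_1 = (0.5125·1040 + 0.0100·860 + 0.0950·1080) / 0.3870 = 644.20 / 0.3870 ≈ 1664.60
  x_2 = (0.2400·1040 + 0.4200·860 + 0.1200·1080) / 0.3870 = 740.40 / 0.3870 ≈ 1913.18
  x_3 = (0.2300·1040 + 0.0800·860 + 0.7600·1080) / 0.3870 = 1128.80 / 0.3870 ≈ 2916.80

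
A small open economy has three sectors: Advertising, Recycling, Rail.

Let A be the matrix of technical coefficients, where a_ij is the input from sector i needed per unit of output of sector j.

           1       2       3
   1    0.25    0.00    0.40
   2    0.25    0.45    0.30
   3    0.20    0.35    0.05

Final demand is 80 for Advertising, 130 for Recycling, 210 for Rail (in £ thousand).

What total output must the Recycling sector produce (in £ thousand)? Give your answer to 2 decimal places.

x_2 = 744.37

I − A =
  [   0.75     0.00    -0.40]
  [  -0.25     0.55    -0.30]
  [  -0.20    -0.35     0.95]
Cofactors of I−A, C_ij = (−1)^(i+j)·(minor ij) (rows/columns in the sector order above):
  C_11 = (0.55)(0.95) − (-0.30)(-0.35) = 0.4175
  C_12 = −[(-0.25)(0.95) − (-0.30)(-0.20)] = 0.2975
  C_13 = (-0.25)(-0.35) − (0.55)(-0.20) = 0.1975
  C_21 = −[(0.00)(0.95) − (-0.40)(-0.35)] = 0.1400
  C_22 = (0.75)(0.95) − (-0.40)(-0.20) = 0.6325
  C_23 = −[(0.75)(-0.35) − (0.00)(-0.20)] = 0.2625
  C_31 = (0.00)(-0.30) − (-0.40)(0.55) = 0.2200
  C_32 = −[(0.75)(-0.30) − (-0.40)(-0.25)] = 0.3250
  C_33 = (0.75)(0.55) − (0.00)(-0.25) = 0.4125
det(I−A) = Σ_j (I−A)_1j·C_1j = (0.75)(0.4175) + (0.00)(0.2975) + (-0.40)(0.1975) = 0.234125
adj(I−A) = Cᵀ =
  [ 0.4175   0.1400   0.2200]
  [ 0.2975   0.6325   0.3250]
  [ 0.1975   0.2625   0.4125]
(I − A)⁻¹ = adj(I−A) / det(I−A) ≈
  [   1.7832     0.5980     0.9397]
  [   1.2707     2.7015     1.3881]
  [   0.8436     1.1212     1.7619]
x = (I − A)⁻¹ d = adj(I−A)·d / det(I−A), with det(I−A) = 0.234125:
  x_1 = (0.4175·80 + 0.1400·130 + 0.2200·210) / 0.234125 = 97.80 / 0.234125 ≈ 417.73
  x_2 = (0.2975·80 + 0.6325·130 + 0.3250·210) / 0.234125 = 174.275 / 0.234125 ≈ 744.37
  x_3 = (0.1975·80 + 0.2625·130 + 0.4125·210) / 0.234125 = 136.55 / 0.234125 ≈ 583.24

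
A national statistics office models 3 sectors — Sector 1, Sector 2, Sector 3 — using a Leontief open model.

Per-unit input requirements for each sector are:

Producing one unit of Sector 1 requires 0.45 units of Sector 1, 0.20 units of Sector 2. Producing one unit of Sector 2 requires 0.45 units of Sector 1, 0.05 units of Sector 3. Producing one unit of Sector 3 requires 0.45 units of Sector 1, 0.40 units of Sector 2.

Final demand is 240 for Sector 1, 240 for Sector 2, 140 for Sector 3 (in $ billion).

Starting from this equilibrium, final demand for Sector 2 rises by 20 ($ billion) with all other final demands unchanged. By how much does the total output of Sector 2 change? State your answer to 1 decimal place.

Δx_2 = 24.7

I − A =
  [   0.55    -0.45    -0.45]
  [  -0.20     1.00    -0.40]
  [   0.00    -0.05     1.00]
Cofactors of I−A, C_ij = (−1)^(i+j)·(minor ij) (rows/columns in the sector order above):
  C_11 = (1.00)(1.00) − (-0.40)(-0.05) = 0.9800
  C_12 = −[(-0.20)(1.00) − (-0.40)(0.00)] = 0.2000
  C_13 = (-0.20)(-0.05) − (1.00)(0.00) = 0.0100
  C_21 = −[(-0.45)(1.00) − (-0.45)(-0.05)] = 0.4725
  C_22 = (0.55)(1.00) − (-0.45)(0.00) = 0.5500
  C_23 = −[(0.55)(-0.05) − (-0.45)(0.00)] = 0.0275
  C_31 = (-0.45)(-0.40) − (-0.45)(1.00) = 0.6300
  C_32 = −[(0.55)(-0.40) − (-0.45)(-0.20)] = 0.3100
  C_33 = (0.55)(1.00) − (-0.45)(-0.20) = 0.4600
det(I−A) = Σ_j (I−A)_1j·C_1j = (0.55)(0.9800) + (-0.45)(0.2000) + (-0.45)(0.0100) = 0.4445
adj(I−A) = Cᵀ =
  [ 0.9800   0.4725   0.6300]
  [ 0.2000   0.5500   0.3100]
  [ 0.0100   0.0275   0.4600]
(I − A)⁻¹ = adj(I−A) / det(I−A) ≈
  [   2.2047     1.0630     1.4173]
  [   0.4499     1.2373     0.6974]
  [   0.0225     0.0619     1.0349]
Δx = (I − A)⁻¹ Δd with Δd having +20 in the Sector 2 component and 0 elsewhere.
So Δx_2 = L_22 · (+20), where L_22 = adj(I−A)_22 / det(I−A) = 0.5500 / 0.4445.
Δx_2 = 0.5500 × (+20) / 0.4445 = 11.00 / 0.4445 ≈ 24.7.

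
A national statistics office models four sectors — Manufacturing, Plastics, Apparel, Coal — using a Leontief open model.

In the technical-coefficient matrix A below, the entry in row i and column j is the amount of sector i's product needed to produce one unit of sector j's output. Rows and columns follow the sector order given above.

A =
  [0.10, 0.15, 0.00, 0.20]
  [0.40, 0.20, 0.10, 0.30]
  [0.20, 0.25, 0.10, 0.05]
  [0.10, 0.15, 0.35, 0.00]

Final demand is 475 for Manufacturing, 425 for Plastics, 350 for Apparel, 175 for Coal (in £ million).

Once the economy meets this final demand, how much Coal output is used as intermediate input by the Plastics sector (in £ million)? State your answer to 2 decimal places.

z_42 = 220.39

I − A =
  [   0.90    -0.15     0.00    -0.20]
  [  -0.40     0.80    -0.10    -0.30]
  [  -0.20    -0.25     0.90    -0.05]
  [  -0.10    -0.15    -0.35     1.00]
Compute the cofactors C_ij = (−1)^(i+j)·(3×3 minor ij) of I−A; the adjugate is their transpose:
adj(I−A) = Cᵀ =
  [ 0.613500   0.176875   0.089750   0.180250]
  [ 0.421500   0.762250   0.210500   0.323500]
  [ 0.265500   0.263500   0.587000   0.161500]
  [ 0.217500   0.224250   0.246000   0.568500]
det(I−A) = Σ_j (I−A)_1j·C_1j = (0.90)(0.613500) + (-0.15)(0.421500) + (0.00)(0.265500) + (-0.20)(0.217500) = 0.445425
(I − A)⁻¹ = adj(I−A) / det(I−A) ≈
  [   1.3773     0.3971     0.2015     0.4047]
  [   0.9463     1.7113     0.4726     0.7263]
  [   0.5961     0.5916     1.3178     0.3626]
  [   0.4883     0.5035     0.5523     1.2763]
First solve x = (I − A)⁻¹ d = adj(I−A)·d / det(I−A); in particular x_2 = (0.421500·475 + 0.762250·425 + 0.210500·350 + 0.323500·175) / 0.445425 = 654.45625 / 0.445425 ≈ 1469.2850.
Intermediate flow from 4 to 2: z_42 = a_42 · x_2 = 0.15 × 654.45625 / 0.445425 = 98.1684375 / 0.445425 ≈ 220.39.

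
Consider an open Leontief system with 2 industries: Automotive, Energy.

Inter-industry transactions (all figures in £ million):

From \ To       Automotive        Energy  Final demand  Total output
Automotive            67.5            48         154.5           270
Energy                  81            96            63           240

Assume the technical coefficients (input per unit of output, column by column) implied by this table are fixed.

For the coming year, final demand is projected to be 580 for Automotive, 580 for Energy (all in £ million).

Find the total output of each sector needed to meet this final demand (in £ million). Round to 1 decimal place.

x_1 = 1189.7, x_2 = 1561.5

Technical coefficients a_ij = z_ij / X_j:
  a_11 = 67.5/270 = 0.25, a_21 = 81/270 = 0.30
  a_12 = 48/240 = 0.20, a_22 = 96/240 = 0.40
I − A =
  [   0.75    -0.20]
  [  -0.30     0.60]
det(I−A) = (0.75)(0.60) − (-0.20)(-0.30) = 0.3900
adj(I−A) = [[0.60, 0.20], [0.30, 0.75]]
(I − A)⁻¹ = adj(I−A) / det(I−A) ≈
  [   1.5385     0.5128]
  [   0.7692     1.9231]
x = (I − A)⁻¹ d = adj(I−A)·d / det(I−A), with det(I−A) = 0.3900:
  x_1 = (0.60·580 + 0.20·580) / 0.3900 = 464.00 / 0.3900 ≈ 1189.7
  x_2 = (0.30·580 + 0.75·580) / 0.3900 = 609.00 / 0.3900 ≈ 1561.5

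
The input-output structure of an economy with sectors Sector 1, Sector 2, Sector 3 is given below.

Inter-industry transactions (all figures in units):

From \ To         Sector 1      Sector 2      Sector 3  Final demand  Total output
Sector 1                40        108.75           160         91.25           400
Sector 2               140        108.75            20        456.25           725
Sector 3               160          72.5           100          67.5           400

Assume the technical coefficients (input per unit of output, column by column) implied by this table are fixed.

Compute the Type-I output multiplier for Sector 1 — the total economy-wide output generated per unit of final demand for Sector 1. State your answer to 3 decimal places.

Technical coefficients a_ij = z_ij / X_j:
  a_11 = 40/400 = 0.10, a_21 = 140/400 = 0.35, a_31 = 160/400 = 0.40
  a_12 = 108.75/725 = 0.15, a_22 = 108.75/725 = 0.15, a_32 = 72.5/725 = 0.10
  a_13 = 160/400 = 0.40, a_23 = 20/400 = 0.05, a_33 = 100/400 = 0.25
I − A =
  [   0.90    -0.15    -0.40]
  [  -0.35     0.85    -0.05]
  [  -0.40    -0.10     0.75]
Cofactors of I−A, C_ij = (−1)^(i+j)·(minor ij) (rows/columns in the sector order above):
  C_11 = (0.85)(0.75) − (-0.05)(-0.10) = 0.6325
  C_12 = −[(-0.35)(0.75) − (-0.05)(-0.40)] = 0.2825
  C_13 = (-0.35)(-0.10) − (0.85)(-0.40) = 0.3750
  C_21 = −[(-0.15)(0.75) − (-0.40)(-0.10)] = 0.1525
  C_22 = (0.90)(0.75) − (-0.40)(-0.40) = 0.5150
  C_23 = −[(0.90)(-0.10) − (-0.15)(-0.40)] = 0.1500
  C_31 = (-0.15)(-0.05) − (-0.40)(0.85) = 0.3475
  C_32 = −[(0.90)(-0.05) − (-0.40)(-0.35)] = 0.1850
  C_33 = (0.90)(0.85) − (-0.15)(-0.35) = 0.7125
det(I−A) = Σ_j (I−A)_1j·C_1j = (0.90)(0.6325) + (-0.15)(0.2825) + (-0.40)(0.3750) = 0.376875
adj(I−A) = Cᵀ =
  [ 0.6325   0.1525   0.3475]
  [ 0.2825   0.5150   0.1850]
  [ 0.3750   0.1500   0.7125]
(I − A)⁻¹ = adj(I−A) / det(I−A) ≈
  [   1.6783     0.4046     0.9221]
  [   0.7496     1.3665     0.4909]
  [   0.9950     0.3980     1.8905]
The output multiplier for sector j is the column-j sum of the Leontief inverse (I − A)⁻¹ = adj(I−A) / det(I−A).
Column 1 of adj(I−A): (0.6325, 0.2825, 0.3750); det(I−A) = 0.376875.
m_1 = (0.6325 + 0.2825 + 0.3750) / 0.376875 = 1.29 / 0.376875 ≈ 3.423.

m_1 = 3.423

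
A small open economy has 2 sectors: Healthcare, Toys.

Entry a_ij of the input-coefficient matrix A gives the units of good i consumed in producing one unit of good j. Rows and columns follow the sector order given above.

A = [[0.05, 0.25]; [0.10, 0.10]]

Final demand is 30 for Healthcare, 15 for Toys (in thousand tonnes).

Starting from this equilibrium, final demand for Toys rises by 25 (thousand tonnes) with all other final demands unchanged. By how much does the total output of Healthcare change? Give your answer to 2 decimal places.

I − A =
  [   0.95    -0.25]
  [  -0.10     0.90]
det(I−A) = (0.95)(0.90) − (-0.25)(-0.10) = 0.8300
adj(I−A) = [[0.90, 0.25], [0.10, 0.95]]
(I − A)⁻¹ = adj(I−A) / det(I−A) ≈
  [   1.0843     0.3012]
  [   0.1205     1.1446]
Δx = (I − A)⁻¹ Δd with Δd having +25 in the Toys component and 0 elsewhere.
So Δx_1 = L_12 · (+25), where L_12 = adj(I−A)_12 / det(I−A) = 0.25 / 0.8300.
Δx_1 = 0.25 × (+25) / 0.8300 = 6.25 / 0.8300 ≈ 7.53.

Δx_1 = 7.53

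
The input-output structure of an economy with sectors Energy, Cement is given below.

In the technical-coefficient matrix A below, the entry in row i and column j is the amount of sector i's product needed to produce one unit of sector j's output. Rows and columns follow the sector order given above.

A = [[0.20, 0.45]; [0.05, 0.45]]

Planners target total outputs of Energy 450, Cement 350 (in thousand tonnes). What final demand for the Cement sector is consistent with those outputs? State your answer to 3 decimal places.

I − A =
  [   0.80    -0.45]
  [  -0.05     0.55]
d = (I − A) x:
  d_E = (+0.80)·450 + (-0.45)·350 = 202.500
  d_C = (-0.05)·450 + (+0.55)·350 = 170.000

d_C = 170.000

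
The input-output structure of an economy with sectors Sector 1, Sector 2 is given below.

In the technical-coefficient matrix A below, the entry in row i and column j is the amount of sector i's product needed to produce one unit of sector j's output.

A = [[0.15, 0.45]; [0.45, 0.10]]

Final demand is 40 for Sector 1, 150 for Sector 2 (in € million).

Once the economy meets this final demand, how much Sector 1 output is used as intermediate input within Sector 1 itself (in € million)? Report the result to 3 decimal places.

z_11 = 27.600

I − A =
  [   0.85    -0.45]
  [  -0.45     0.90]
det(I−A) = (0.85)(0.90) − (-0.45)(-0.45) = 0.5625
adj(I−A) = [[0.90, 0.45], [0.45, 0.85]]
(I − A)⁻¹ = adj(I−A) / det(I−A) ≈
  [   1.6000     0.8000]
  [   0.8000     1.5111]
First solve x = (I − A)⁻¹ d = adj(I−A)·d / det(I−A); in particular x_1 = (0.90·40 + 0.45·150) / 0.5625 = 103.50 / 0.5625 = 184.00000.
Intermediate flow from 1 to 1: z_11 = a_11 · x_1 = 0.15 × 103.50 / 0.5625 = 15.525 / 0.5625 = 27.600.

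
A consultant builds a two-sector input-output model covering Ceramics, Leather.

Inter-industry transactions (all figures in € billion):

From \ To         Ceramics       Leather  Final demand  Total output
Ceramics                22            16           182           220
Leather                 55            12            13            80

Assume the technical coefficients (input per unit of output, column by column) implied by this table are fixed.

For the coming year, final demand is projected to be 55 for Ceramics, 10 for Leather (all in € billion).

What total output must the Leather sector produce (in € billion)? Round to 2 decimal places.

Technical coefficients a_ij = z_ij / X_j:
  a_CC = 22/220 = 0.10, a_LC = 55/220 = 0.25
  a_CL = 16/80 = 0.20, a_LL = 12/80 = 0.15
I − A =
  [   0.90    -0.20]
  [  -0.25     0.85]
det(I−A) = (0.90)(0.85) − (-0.20)(-0.25) = 0.7150
adj(I−A) = [[0.85, 0.20], [0.25, 0.90]]
(I − A)⁻¹ = adj(I−A) / det(I−A) ≈
  [   1.1888     0.2797]
  [   0.3497     1.2587]
x = (I − A)⁻¹ d = adj(I−A)·d / det(I−A), with det(I−A) = 0.7150:
  x_C = (0.85·55 + 0.20·10) / 0.7150 = 48.75 / 0.7150 ≈ 68.18
  x_L = (0.25·55 + 0.90·10) / 0.7150 = 22.75 / 0.7150 ≈ 31.82

x_L = 31.82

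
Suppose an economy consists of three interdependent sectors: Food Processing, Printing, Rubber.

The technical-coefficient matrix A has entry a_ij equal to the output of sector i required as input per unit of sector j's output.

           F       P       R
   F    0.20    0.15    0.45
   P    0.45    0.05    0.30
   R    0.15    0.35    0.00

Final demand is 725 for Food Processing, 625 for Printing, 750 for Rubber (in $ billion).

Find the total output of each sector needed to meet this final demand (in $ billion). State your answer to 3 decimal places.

I − A =
  [   0.80    -0.15    -0.45]
  [  -0.45     0.95    -0.30]
  [  -0.15    -0.35     1.00]
Cofactors of I−A, C_ij = (−1)^(i+j)·(minor ij) (rows/columns in the sector order above):
  C_11 = (0.95)(1.00) − (-0.30)(-0.35) = 0.8450
  C_12 = −[(-0.45)(1.00) − (-0.30)(-0.15)] = 0.4950
  C_13 = (-0.45)(-0.35) − (0.95)(-0.15) = 0.3000
  C_21 = −[(-0.15)(1.00) − (-0.45)(-0.35)] = 0.3075
  C_22 = (0.80)(1.00) − (-0.45)(-0.15) = 0.7325
  C_23 = −[(0.80)(-0.35) − (-0.15)(-0.15)] = 0.3025
  C_31 = (-0.15)(-0.30) − (-0.45)(0.95) = 0.4725
  C_32 = −[(0.80)(-0.30) − (-0.45)(-0.45)] = 0.4425
  C_33 = (0.80)(0.95) − (-0.15)(-0.45) = 0.6925
det(I−A) = Σ_j (I−A)_1j·C_1j = (0.80)(0.8450) + (-0.15)(0.4950) + (-0.45)(0.3000) = 0.46675
adj(I−A) = Cᵀ =
  [ 0.8450   0.3075   0.4725]
  [ 0.4950   0.7325   0.4425]
  [ 0.3000   0.3025   0.6925]
(I − A)⁻¹ = adj(I−A) / det(I−A) ≈
  [   1.8104     0.6588     1.0123]
  [   1.0605     1.5694     0.9480]
  [   0.6427     0.6481     1.4837]
x = (I − A)⁻¹ d = adj(I−A)·d / det(I−A), with det(I−A) = 0.46675:
  x_F = (0.8450·725 + 0.3075·625 + 0.4725·750) / 0.46675 = 1159.1875 / 0.46675 ≈ 2483.530
  x_P = (0.4950·725 + 0.7325·625 + 0.4425·750) / 0.46675 = 1148.5625 / 0.46675 ≈ 2460.766
  x_R = (0.3000·725 + 0.3025·625 + 0.6925·750) / 0.46675 = 925.9375 / 0.46675 ≈ 1983.798

x_F = 2483.530, x_P = 2460.766, x_R = 1983.798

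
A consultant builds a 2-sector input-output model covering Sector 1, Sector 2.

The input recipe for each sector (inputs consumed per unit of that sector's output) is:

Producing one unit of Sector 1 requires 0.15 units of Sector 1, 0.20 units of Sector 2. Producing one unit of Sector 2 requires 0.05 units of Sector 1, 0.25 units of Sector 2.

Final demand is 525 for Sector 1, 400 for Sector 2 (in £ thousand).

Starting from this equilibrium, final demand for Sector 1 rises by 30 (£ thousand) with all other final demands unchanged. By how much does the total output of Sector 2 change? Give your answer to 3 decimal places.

Δx_2 = 9.562

I − A =
  [   0.85    -0.05]
  [  -0.20     0.75]
det(I−A) = (0.85)(0.75) − (-0.05)(-0.20) = 0.6275
adj(I−A) = [[0.75, 0.05], [0.20, 0.85]]
(I − A)⁻¹ = adj(I−A) / det(I−A) ≈
  [   1.1952     0.0797]
  [   0.3187     1.3546]
Δx = (I − A)⁻¹ Δd with Δd having +30 in the Sector 1 component and 0 elsewhere.
So Δx_2 = L_21 · (+30), where L_21 = adj(I−A)_21 / det(I−A) = 0.20 / 0.6275.
Δx_2 = 0.20 × (+30) / 0.6275 = 6.00 / 0.6275 ≈ 9.562.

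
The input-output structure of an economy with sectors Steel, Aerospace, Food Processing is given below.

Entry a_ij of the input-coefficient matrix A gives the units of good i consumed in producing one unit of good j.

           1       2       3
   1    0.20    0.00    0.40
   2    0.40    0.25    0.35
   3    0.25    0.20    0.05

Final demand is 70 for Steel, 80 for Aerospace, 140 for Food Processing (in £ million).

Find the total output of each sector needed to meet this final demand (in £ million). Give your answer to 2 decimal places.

x_1 = 229.42, x_2 = 361.49, x_3 = 283.85

I − A =
  [   0.80     0.00    -0.40]
  [  -0.40     0.75    -0.35]
  [  -0.25    -0.20     0.95]
Cofactors of I−A, C_ij = (−1)^(i+j)·(minor ij) (rows/columns in the sector order above):
  C_11 = (0.75)(0.95) − (-0.35)(-0.20) = 0.6425
  C_12 = −[(-0.40)(0.95) − (-0.35)(-0.25)] = 0.4675
  C_13 = (-0.40)(-0.20) − (0.75)(-0.25) = 0.2675
  C_21 = −[(0.00)(0.95) − (-0.40)(-0.20)] = 0.0800
  C_22 = (0.80)(0.95) − (-0.40)(-0.25) = 0.6600
  C_23 = −[(0.80)(-0.20) − (0.00)(-0.25)] = 0.1600
  C_31 = (0.00)(-0.35) − (-0.40)(0.75) = 0.3000
  C_32 = −[(0.80)(-0.35) − (-0.40)(-0.40)] = 0.4400
  C_33 = (0.80)(0.75) − (0.00)(-0.40) = 0.6000
det(I−A) = Σ_j (I−A)_1j·C_1j = (0.80)(0.6425) + (0.00)(0.4675) + (-0.40)(0.2675) = 0.4070
adj(I−A) = Cᵀ =
  [ 0.6425   0.0800   0.3000]
  [ 0.4675   0.6600   0.4400]
  [ 0.2675   0.1600   0.6000]
(I − A)⁻¹ = adj(I−A) / det(I−A) ≈
  [   1.5786     0.1966     0.7371]
  [   1.1486     1.6216     1.0811]
  [   0.6572     0.3931     1.4742]
x = (I − A)⁻¹ d = adj(I−A)·d / det(I−A), with det(I−A) = 0.4070:
  x_1 = (0.6425·70 + 0.0800·80 + 0.3000·140) / 0.4070 = 93.375 / 0.4070 ≈ 229.42
  x_2 = (0.4675·70 + 0.6600·80 + 0.4400·140) / 0.4070 = 147.125 / 0.4070 ≈ 361.49
  x_3 = (0.2675·70 + 0.1600·80 + 0.6000·140) / 0.4070 = 115.525 / 0.4070 ≈ 283.85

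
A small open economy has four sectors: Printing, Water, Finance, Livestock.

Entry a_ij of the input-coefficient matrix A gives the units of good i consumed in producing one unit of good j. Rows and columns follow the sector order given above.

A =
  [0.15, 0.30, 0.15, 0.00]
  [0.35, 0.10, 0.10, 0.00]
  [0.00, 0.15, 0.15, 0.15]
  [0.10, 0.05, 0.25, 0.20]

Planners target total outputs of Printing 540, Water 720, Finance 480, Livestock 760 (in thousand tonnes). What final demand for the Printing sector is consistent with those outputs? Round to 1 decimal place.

d_1 = 171.0

I − A =
  [   0.85    -0.30    -0.15     0.00]
  [  -0.35     0.90    -0.10     0.00]
  [   0.00    -0.15     0.85    -0.15]
  [  -0.10    -0.05    -0.25     0.80]
d = (I − A) x:
  d_1 = (+0.85)·540 + (-0.30)·720 + (-0.15)·480 + (+0.00)·760 = 171.0
  d_2 = (-0.35)·540 + (+0.90)·720 + (-0.10)·480 + (+0.00)·760 = 411.0
  d_3 = (+0.00)·540 + (-0.15)·720 + (+0.85)·480 + (-0.15)·760 = 186.0
  d_4 = (-0.10)·540 + (-0.05)·720 + (-0.25)·480 + (+0.80)·760 = 398.0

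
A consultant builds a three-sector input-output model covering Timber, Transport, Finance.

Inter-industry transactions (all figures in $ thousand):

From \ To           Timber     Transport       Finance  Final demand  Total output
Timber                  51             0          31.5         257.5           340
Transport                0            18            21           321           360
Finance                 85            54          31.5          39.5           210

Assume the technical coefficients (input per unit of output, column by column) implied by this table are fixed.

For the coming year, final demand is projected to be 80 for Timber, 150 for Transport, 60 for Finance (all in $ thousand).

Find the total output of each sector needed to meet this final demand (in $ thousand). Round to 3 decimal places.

Technical coefficients a_ij = z_ij / X_j:
  a_11 = 51/340 = 0.15, a_21 = 0/340 = 0.00, a_31 = 85/340 = 0.25
  a_12 = 0/360 = 0.00, a_22 = 18/360 = 0.05, a_32 = 54/360 = 0.15
  a_13 = 31.5/210 = 0.15, a_23 = 21/210 = 0.10, a_33 = 31.5/210 = 0.15
I − A =
  [   0.85     0.00    -0.15]
  [   0.00     0.95    -0.10]
  [  -0.25    -0.15     0.85]
Cofactors of I−A, C_ij = (−1)^(i+j)·(minor ij) (rows/columns in the sector order above):
  C_11 = (0.95)(0.85) − (-0.10)(-0.15) = 0.7925
  C_12 = −[(0.00)(0.85) − (-0.10)(-0.25)] = 0.0250
  C_13 = (0.00)(-0.15) − (0.95)(-0.25) = 0.2375
  C_21 = −[(0.00)(0.85) − (-0.15)(-0.15)] = 0.0225
  C_22 = (0.85)(0.85) − (-0.15)(-0.25) = 0.6850
  C_23 = −[(0.85)(-0.15) − (0.00)(-0.25)] = 0.1275
  C_31 = (0.00)(-0.10) − (-0.15)(0.95) = 0.1425
  C_32 = −[(0.85)(-0.10) − (-0.15)(0.00)] = 0.0850
  C_33 = (0.85)(0.95) − (0.00)(0.00) = 0.8075
det(I−A) = Σ_j (I−A)_1j·C_1j = (0.85)(0.7925) + (0.00)(0.0250) + (-0.15)(0.2375) = 0.6380
adj(I−A) = Cᵀ =
  [ 0.7925   0.0225   0.1425]
  [ 0.0250   0.6850   0.0850]
  [ 0.2375   0.1275   0.8075]
(I − A)⁻¹ = adj(I−A) / det(I−A) ≈
  [   1.2422     0.0353     0.2234]
  [   0.0392     1.0737     0.1332]
  [   0.3723     0.1998     1.2657]
x = (I − A)⁻¹ d = adj(I−A)·d / det(I−A), with det(I−A) = 0.6380:
  x_1 = (0.7925·80 + 0.0225·150 + 0.1425·60) / 0.6380 = 75.325 / 0.6380 ≈ 118.064
  x_2 = (0.0250·80 + 0.6850·150 + 0.0850·60) / 0.6380 = 109.85 / 0.6380 ≈ 172.179
  x_3 = (0.2375·80 + 0.1275·150 + 0.8075·60) / 0.6380 = 86.575 / 0.6380 ≈ 135.697

x_1 = 118.064, x_2 = 172.179, x_3 = 135.697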